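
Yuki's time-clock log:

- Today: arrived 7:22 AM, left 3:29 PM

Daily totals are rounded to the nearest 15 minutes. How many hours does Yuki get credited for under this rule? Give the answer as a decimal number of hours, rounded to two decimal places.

Today: 7:22 AM–3:29 PM = 8 h 7 min → rounds to 8 h 0 min

8.00 hours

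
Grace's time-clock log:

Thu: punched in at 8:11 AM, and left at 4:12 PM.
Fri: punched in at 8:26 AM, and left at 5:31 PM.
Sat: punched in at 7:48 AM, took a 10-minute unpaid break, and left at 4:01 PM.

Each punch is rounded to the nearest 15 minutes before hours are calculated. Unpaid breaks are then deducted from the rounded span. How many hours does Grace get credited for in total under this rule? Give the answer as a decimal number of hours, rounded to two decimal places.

25.08 hours

Thu: in 8:11 AM→8:15 AM, out 4:12 PM→4:15 PM; 8 h 0 min
Fri: in 8:26 AM→8:30 AM, out 5:31 PM→5:30 PM; 9 h 0 min
Sat: in 7:48 AM→7:45 AM, out 4:01 PM→4:00 PM; 8 h 15 min − 10 min = 8 h 5 min
Total credited: 25 h 5 min.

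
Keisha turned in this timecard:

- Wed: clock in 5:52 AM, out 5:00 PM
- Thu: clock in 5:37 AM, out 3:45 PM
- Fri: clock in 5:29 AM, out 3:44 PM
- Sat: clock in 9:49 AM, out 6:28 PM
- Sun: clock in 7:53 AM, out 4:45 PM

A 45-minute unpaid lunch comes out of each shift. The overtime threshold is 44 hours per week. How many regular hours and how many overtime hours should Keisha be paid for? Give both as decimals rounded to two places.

Wed: 5:52 AM–5:00 PM = 11 h 8 min; less 45 min break → 10 h 23 min
Thu: 5:37 AM–3:45 PM = 10 h 8 min; less 45 min break → 9 h 23 min
Fri: 5:29 AM–3:44 PM = 10 h 15 min; less 45 min break → 9 h 30 min
Sat: 9:49 AM–6:28 PM = 8 h 39 min; less 45 min break → 7 h 54 min
Sun: 7:53 AM–4:45 PM = 8 h 52 min; less 45 min break → 8 h 7 min
Total worked: 45 h 17 min = 45.28 h.
Threshold 44 h → overtime 1 h 17 min, regular 44 h 0 min.

Regular 44.00 hours, overtime 1.28 hours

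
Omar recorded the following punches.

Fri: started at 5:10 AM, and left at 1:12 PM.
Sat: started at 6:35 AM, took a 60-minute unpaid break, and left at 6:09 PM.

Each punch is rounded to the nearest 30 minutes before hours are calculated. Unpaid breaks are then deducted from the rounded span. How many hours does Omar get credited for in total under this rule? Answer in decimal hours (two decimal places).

18.50 hours

Fri: in 5:10 AM→5:00 AM, out 1:12 PM→1:00 PM; 8 h 0 min
Sat: in 6:35 AM→6:30 AM, out 6:09 PM→6:00 PM; 11 h 30 min − 60 min = 10 h 30 min
Total credited: 18 h 30 min.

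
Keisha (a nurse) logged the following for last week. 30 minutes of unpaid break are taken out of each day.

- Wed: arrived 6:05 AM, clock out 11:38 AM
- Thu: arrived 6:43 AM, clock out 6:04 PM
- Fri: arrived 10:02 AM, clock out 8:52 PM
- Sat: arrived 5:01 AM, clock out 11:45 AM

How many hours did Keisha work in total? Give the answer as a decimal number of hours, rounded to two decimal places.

32.47 hours

Wed: 6:05 AM–11:38 AM = 5 h 33 min; less 30 min break → 5 h 3 min
Thu: 6:43 AM–6:04 PM = 11 h 21 min; less 30 min break → 10 h 51 min
Fri: 10:02 AM–8:52 PM = 10 h 50 min; less 30 min break → 10 h 20 min
Sat: 5:01 AM–11:45 AM = 6 h 44 min; less 30 min break → 6 h 14 min
Total: 5 h 3 min + 10 h 51 min + 10 h 20 min + 6 h 14 min = 32 h 28 min.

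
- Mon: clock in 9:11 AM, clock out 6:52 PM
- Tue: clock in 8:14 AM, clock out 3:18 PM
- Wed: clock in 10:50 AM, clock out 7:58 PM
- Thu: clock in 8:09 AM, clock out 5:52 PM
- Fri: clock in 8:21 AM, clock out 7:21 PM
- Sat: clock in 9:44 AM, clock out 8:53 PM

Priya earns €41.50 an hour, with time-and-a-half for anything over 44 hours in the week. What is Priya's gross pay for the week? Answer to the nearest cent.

€2681.94

Mon: 9:11 AM–6:52 PM = 9 h 41 min
Tue: 8:14 AM–3:18 PM = 7 h 4 min
Wed: 10:50 AM–7:58 PM = 9 h 8 min
Thu: 8:09 AM–5:52 PM = 9 h 43 min
Fri: 8:21 AM–7:21 PM = 11 h 0 min
Sat: 9:44 AM–8:53 PM = 11 h 9 min
Total worked: 57 h 45 min = 3465 min.
Regular 44 h 0 min = 2640 min at €41.50/h; overtime 13 h 45 min = 825 min at €62.25/h.
Pay = (2640 × €41.50 + 825 × €62.25) ÷ 60 = €2681.94.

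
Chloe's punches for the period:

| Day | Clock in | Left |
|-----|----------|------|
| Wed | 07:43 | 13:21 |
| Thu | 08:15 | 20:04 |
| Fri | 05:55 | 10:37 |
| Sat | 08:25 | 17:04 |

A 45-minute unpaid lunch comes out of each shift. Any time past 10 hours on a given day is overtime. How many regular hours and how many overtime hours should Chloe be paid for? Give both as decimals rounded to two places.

Regular 26.73 hours, overtime 1.07 hours

Wed: 07:43–13:21 = 5 h 38 min; less 45 min break → 4 h 53 min
Thu: 08:15–20:04 = 11 h 49 min; less 45 min break → 11 h 4 min
Fri: 05:55–10:37 = 4 h 42 min; less 45 min break → 3 h 57 min
Sat: 08:25–17:04 = 8 h 39 min; less 45 min break → 7 h 54 min
Wed reg 4 h 53 min / OT 0 h 0 min; Thu reg 10 h 0 min / OT 1 h 4 min; Fri reg 3 h 57 min / OT 0 h 0 min; Sat reg 7 h 54 min / OT 0 h 0 min.
Totals: regular 26 h 44 min, overtime 1 h 4 min.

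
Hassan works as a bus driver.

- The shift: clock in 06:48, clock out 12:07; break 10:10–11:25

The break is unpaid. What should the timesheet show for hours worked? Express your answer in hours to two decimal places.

The shift: 06:48–12:07 = 5 h 19 min; less 75 min break → 4 h 4 min

4.07 hours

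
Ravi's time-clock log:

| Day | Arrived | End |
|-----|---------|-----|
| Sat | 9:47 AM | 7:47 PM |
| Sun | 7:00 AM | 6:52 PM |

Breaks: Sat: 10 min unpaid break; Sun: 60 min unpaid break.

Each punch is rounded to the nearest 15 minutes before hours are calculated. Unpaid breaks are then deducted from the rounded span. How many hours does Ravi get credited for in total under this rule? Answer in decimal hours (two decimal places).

20.58 hours

Sat: in 9:47 AM→9:45 AM, out 7:47 PM→7:45 PM; 10 h 0 min − 10 min = 9 h 50 min
Sun: in 7:00 AM→7:00 AM, out 6:52 PM→6:45 PM; 11 h 45 min − 60 min = 10 h 45 min
Total credited: 20 h 35 min.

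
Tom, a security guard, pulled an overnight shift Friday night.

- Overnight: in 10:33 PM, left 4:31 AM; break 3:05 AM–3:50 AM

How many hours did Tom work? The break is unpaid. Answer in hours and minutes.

Overnight: 10:33 PM → midnight = 1 h 27 min; midnight → 4:31 AM = 4 h 31 min; span 5 h 58 min; less 45 min break → 5 h 13 min

5 h 13 min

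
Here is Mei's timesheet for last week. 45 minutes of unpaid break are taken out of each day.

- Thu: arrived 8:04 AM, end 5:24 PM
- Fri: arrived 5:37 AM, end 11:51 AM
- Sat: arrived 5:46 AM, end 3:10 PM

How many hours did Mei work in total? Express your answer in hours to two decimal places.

Thu: 8:04 AM–5:24 PM = 9 h 20 min; less 45 min break → 8 h 35 min
Fri: 5:37 AM–11:51 AM = 6 h 14 min; less 45 min break → 5 h 29 min
Sat: 5:46 AM–3:10 PM = 9 h 24 min; less 45 min break → 8 h 39 min
Total: 8 h 35 min + 5 h 29 min + 8 h 39 min = 22 h 43 min.

22.72 hours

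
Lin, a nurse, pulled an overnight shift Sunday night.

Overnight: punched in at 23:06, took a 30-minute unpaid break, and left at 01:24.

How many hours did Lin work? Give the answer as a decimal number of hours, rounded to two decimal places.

Overnight: 23:06 → midnight = 0 h 54 min; midnight → 01:24 = 1 h 24 min; span 2 h 18 min; less 30 min break → 1 h 48 min

1.80 hours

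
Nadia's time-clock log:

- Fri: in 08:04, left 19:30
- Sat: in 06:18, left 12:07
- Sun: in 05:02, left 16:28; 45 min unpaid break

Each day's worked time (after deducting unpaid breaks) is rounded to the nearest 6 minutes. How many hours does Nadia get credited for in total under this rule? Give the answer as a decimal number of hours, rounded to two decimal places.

Fri: 08:04–19:30 = 11 h 26 min → rounds to 11 h 24 min
Sat: 06:18–12:07 = 5 h 49 min → rounds to 5 h 48 min
Sun: 05:02–16:28 = 11 h 26 min − 45 min = 10 h 41 min → rounds to 10 h 42 min
Total credited: 27 h 54 min.

27.90 hours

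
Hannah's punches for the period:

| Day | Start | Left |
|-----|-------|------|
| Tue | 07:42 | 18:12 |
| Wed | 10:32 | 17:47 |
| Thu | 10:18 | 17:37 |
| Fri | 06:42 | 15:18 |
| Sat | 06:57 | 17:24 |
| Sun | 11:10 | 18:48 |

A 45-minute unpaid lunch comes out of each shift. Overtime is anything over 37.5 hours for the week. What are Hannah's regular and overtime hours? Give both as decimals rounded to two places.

Tue: 07:42–18:12 = 10 h 30 min; less 45 min break → 9 h 45 min
Wed: 10:32–17:47 = 7 h 15 min; less 45 min break → 6 h 30 min
Thu: 10:18–17:37 = 7 h 19 min; less 45 min break → 6 h 34 min
Fri: 06:42–15:18 = 8 h 36 min; less 45 min break → 7 h 51 min
Sat: 06:57–17:24 = 10 h 27 min; less 45 min break → 9 h 42 min
Sun: 11:10–18:48 = 7 h 38 min; less 45 min break → 6 h 53 min
Total worked: 47 h 15 min = 47.25 h.
Threshold 37.5 h → overtime 9 h 45 min, regular 37 h 30 min.

Regular 37.50 hours, overtime 9.75 hours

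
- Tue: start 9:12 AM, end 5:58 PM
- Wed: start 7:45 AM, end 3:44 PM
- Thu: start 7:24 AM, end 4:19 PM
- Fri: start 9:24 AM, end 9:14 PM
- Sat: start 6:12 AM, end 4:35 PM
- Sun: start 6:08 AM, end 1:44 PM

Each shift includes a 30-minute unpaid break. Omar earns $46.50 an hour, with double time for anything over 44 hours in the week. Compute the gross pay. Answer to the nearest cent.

Tue: 9:12 AM–5:58 PM = 8 h 46 min; less 30 min break → 8 h 16 min
Wed: 7:45 AM–3:44 PM = 7 h 59 min; less 30 min break → 7 h 29 min
Thu: 7:24 AM–4:19 PM = 8 h 55 min; less 30 min break → 8 h 25 min
Fri: 9:24 AM–9:14 PM = 11 h 50 min; less 30 min break → 11 h 20 min
Sat: 6:12 AM–4:35 PM = 10 h 23 min; less 30 min break → 9 h 53 min
Sun: 6:08 AM–1:44 PM = 7 h 36 min; less 30 min break → 7 h 6 min
Total worked: 52 h 29 min = 3149 min.
Regular 44 h 0 min = 2640 min at $46.50/h; overtime 8 h 29 min = 509 min at $93.00/h.
Pay = (2640 × $46.50 + 509 × $93.00) ÷ 60 = $2834.95.

$2834.95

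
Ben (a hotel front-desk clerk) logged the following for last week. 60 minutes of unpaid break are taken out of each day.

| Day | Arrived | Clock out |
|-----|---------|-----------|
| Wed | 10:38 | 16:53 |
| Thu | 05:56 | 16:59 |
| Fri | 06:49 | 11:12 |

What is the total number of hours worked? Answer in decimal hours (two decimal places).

Wed: 10:38–16:53 = 6 h 15 min; less 60 min break → 5 h 15 min
Thu: 05:56–16:59 = 11 h 3 min; less 60 min break → 10 h 3 min
Fri: 06:49–11:12 = 4 h 23 min; less 60 min break → 3 h 23 min
Total: 5 h 15 min + 10 h 3 min + 3 h 23 min = 18 h 41 min.

18.68 hours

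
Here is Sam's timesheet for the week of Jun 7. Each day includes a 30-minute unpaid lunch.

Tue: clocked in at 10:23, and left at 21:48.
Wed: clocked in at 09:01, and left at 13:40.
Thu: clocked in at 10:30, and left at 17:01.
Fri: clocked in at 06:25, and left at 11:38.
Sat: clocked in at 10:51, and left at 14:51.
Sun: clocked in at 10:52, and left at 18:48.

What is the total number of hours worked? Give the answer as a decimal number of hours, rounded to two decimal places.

Tue: 10:23–21:48 = 11 h 25 min; less 30 min break → 10 h 55 min
Wed: 09:01–13:40 = 4 h 39 min; less 30 min break → 4 h 9 min
Thu: 10:30–17:01 = 6 h 31 min; less 30 min break → 6 h 1 min
Fri: 06:25–11:38 = 5 h 13 min; less 30 min break → 4 h 43 min
Sat: 10:51–14:51 = 4 h 0 min; less 30 min break → 3 h 30 min
Sun: 10:52–18:48 = 7 h 56 min; less 30 min break → 7 h 26 min
Total: 10 h 55 min + 4 h 9 min + 6 h 1 min + 4 h 43 min + 3 h 30 min + 7 h 26 min = 36 h 44 min.

36.73 hours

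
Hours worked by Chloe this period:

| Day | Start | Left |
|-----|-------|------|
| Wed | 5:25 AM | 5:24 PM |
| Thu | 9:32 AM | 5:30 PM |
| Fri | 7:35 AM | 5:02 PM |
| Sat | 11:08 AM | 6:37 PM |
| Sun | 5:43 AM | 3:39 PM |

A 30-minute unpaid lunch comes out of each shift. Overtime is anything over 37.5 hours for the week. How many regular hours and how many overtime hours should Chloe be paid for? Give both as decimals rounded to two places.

Regular 37.50 hours, overtime 6.82 hours

Wed: 5:25 AM–5:24 PM = 11 h 59 min; less 30 min break → 11 h 29 min
Thu: 9:32 AM–5:30 PM = 7 h 58 min; less 30 min break → 7 h 28 min
Fri: 7:35 AM–5:02 PM = 9 h 27 min; less 30 min break → 8 h 57 min
Sat: 11:08 AM–6:37 PM = 7 h 29 min; less 30 min break → 6 h 59 min
Sun: 5:43 AM–3:39 PM = 9 h 56 min; less 30 min break → 9 h 26 min
Total worked: 44 h 19 min = 44.32 h.
Threshold 37.5 h → overtime 6 h 49 min, regular 37 h 30 min.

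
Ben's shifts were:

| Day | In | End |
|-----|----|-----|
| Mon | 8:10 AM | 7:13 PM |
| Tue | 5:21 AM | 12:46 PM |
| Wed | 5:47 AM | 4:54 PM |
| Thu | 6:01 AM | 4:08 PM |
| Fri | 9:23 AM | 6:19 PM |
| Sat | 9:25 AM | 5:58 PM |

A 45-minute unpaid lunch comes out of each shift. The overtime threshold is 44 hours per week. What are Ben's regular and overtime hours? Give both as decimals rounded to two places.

Mon: 8:10 AM–7:13 PM = 11 h 3 min; less 45 min break → 10 h 18 min
Tue: 5:21 AM–12:46 PM = 7 h 25 min; less 45 min break → 6 h 40 min
Wed: 5:47 AM–4:54 PM = 11 h 7 min; less 45 min break → 10 h 22 min
Thu: 6:01 AM–4:08 PM = 10 h 7 min; less 45 min break → 9 h 22 min
Fri: 9:23 AM–6:19 PM = 8 h 56 min; less 45 min break → 8 h 11 min
Sat: 9:25 AM–5:58 PM = 8 h 33 min; less 45 min break → 7 h 48 min
Total worked: 52 h 41 min = 52.68 h.
Threshold 44 h → overtime 8 h 41 min, regular 44 h 0 min.

Regular 44.00 hours, overtime 8.68 hours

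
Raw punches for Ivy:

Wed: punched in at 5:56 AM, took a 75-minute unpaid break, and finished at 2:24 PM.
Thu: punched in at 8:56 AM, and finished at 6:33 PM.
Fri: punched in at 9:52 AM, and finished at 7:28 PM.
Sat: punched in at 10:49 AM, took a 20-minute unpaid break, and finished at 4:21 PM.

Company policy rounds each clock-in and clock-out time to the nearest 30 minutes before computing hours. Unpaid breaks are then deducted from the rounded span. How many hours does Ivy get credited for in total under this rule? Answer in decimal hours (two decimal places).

31.42 hours

Wed: in 5:56 AM→6:00 AM, out 2:24 PM→2:30 PM; 8 h 30 min − 75 min = 7 h 15 min
Thu: in 8:56 AM→9:00 AM, out 6:33 PM→6:30 PM; 9 h 30 min
Fri: in 9:52 AM→10:00 AM, out 7:28 PM→7:30 PM; 9 h 30 min
Sat: in 10:49 AM→11:00 AM, out 4:21 PM→4:30 PM; 5 h 30 min − 20 min = 5 h 10 min
Total credited: 31 h 25 min.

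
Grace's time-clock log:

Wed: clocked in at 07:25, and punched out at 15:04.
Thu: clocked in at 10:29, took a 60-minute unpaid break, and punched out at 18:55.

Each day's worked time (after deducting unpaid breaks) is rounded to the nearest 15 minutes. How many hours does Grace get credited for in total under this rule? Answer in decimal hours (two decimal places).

Wed: 07:25–15:04 = 7 h 39 min → rounds to 7 h 45 min
Thu: 10:29–18:55 = 8 h 26 min − 60 min = 7 h 26 min → rounds to 7 h 30 min
Total credited: 15 h 15 min.

15.25 hours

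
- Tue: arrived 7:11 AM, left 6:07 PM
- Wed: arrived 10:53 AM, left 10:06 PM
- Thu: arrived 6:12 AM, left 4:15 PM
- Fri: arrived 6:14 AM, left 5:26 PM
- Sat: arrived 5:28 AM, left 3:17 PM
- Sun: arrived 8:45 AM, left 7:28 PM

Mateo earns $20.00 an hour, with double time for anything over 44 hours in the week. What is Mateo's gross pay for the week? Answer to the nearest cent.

Tue: 7:11 AM–6:07 PM = 10 h 56 min
Wed: 10:53 AM–10:06 PM = 11 h 13 min
Thu: 6:12 AM–4:15 PM = 10 h 3 min
Fri: 6:14 AM–5:26 PM = 11 h 12 min
Sat: 5:28 AM–3:17 PM = 9 h 49 min
Sun: 8:45 AM–7:28 PM = 10 h 43 min
Total worked: 63 h 56 min = 3836 min.
Regular 44 h 0 min = 2640 min at $20.00/h; overtime 19 h 56 min = 1196 min at $40.00/h.
Pay = (2640 × $20.00 + 1196 × $40.00) ÷ 60 = $1677.33.

$1677.33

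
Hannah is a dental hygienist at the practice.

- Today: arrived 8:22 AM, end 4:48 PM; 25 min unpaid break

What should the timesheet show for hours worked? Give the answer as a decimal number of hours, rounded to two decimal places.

Today: 8:22 AM–4:48 PM = 8 h 26 min; less 25 min break → 8 h 1 min

8.02 hours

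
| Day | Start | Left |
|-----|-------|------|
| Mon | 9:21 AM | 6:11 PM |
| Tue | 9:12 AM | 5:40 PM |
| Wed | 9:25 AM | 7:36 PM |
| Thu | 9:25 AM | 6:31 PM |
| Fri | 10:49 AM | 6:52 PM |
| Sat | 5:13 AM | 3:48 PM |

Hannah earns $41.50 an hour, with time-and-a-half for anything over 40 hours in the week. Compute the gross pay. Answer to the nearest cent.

$2607.24

Mon: 9:21 AM–6:11 PM = 8 h 50 min
Tue: 9:12 AM–5:40 PM = 8 h 28 min
Wed: 9:25 AM–7:36 PM = 10 h 11 min
Thu: 9:25 AM–6:31 PM = 9 h 6 min
Fri: 10:49 AM–6:52 PM = 8 h 3 min
Sat: 5:13 AM–3:48 PM = 10 h 35 min
Total worked: 55 h 13 min = 3313 min.
Regular 40 h 0 min = 2400 min at $41.50/h; overtime 15 h 13 min = 913 min at $62.25/h.
Pay = (2400 × $41.50 + 913 × $62.25) ÷ 60 = $2607.24.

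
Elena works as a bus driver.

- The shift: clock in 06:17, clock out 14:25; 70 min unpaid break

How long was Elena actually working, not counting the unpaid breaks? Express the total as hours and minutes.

6 h 58 min

The shift: 06:17–14:25 = 8 h 8 min; less 70 min break → 6 h 58 min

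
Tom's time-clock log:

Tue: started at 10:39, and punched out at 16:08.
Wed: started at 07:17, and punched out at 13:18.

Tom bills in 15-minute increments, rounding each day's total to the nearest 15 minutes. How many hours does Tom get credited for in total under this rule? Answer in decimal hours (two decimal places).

Tue: 10:39–16:08 = 5 h 29 min → rounds to 5 h 30 min
Wed: 07:17–13:18 = 6 h 1 min → rounds to 6 h 0 min
Total credited: 11 h 30 min.

11.50 hours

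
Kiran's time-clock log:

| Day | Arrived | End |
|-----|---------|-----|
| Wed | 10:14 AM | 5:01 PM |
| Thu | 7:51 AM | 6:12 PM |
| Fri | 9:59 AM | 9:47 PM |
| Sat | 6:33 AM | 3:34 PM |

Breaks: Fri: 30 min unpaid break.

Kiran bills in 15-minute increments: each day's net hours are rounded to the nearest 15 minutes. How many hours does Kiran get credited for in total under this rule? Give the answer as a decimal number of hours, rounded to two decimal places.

Wed: 10:14 AM–5:01 PM = 6 h 47 min → rounds to 6 h 45 min
Thu: 7:51 AM–6:12 PM = 10 h 21 min → rounds to 10 h 15 min
Fri: 9:59 AM–9:47 PM = 11 h 48 min − 30 min = 11 h 18 min → rounds to 11 h 15 min
Sat: 6:33 AM–3:34 PM = 9 h 1 min → rounds to 9 h 0 min
Total credited: 37 h 15 min.

37.25 hours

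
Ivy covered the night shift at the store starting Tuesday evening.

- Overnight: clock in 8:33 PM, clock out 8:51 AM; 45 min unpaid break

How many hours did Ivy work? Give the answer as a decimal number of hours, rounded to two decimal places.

Overnight: 8:33 PM → midnight = 3 h 27 min; midnight → 8:51 AM = 8 h 51 min; span 12 h 18 min; less 45 min break → 11 h 33 min

11.55 hours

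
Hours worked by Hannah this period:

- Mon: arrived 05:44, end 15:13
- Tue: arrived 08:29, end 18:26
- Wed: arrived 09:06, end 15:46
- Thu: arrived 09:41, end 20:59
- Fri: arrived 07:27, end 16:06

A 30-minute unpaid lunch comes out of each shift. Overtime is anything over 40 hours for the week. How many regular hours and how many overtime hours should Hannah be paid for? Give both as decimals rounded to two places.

Regular 40.00 hours, overtime 3.55 hours

Mon: 05:44–15:13 = 9 h 29 min; less 30 min break → 8 h 59 min
Tue: 08:29–18:26 = 9 h 57 min; less 30 min break → 9 h 27 min
Wed: 09:06–15:46 = 6 h 40 min; less 30 min break → 6 h 10 min
Thu: 09:41–20:59 = 11 h 18 min; less 30 min break → 10 h 48 min
Fri: 07:27–16:06 = 8 h 39 min; less 30 min break → 8 h 9 min
Total worked: 43 h 33 min = 43.55 h.
Threshold 40 h → overtime 3 h 33 min, regular 40 h 0 min.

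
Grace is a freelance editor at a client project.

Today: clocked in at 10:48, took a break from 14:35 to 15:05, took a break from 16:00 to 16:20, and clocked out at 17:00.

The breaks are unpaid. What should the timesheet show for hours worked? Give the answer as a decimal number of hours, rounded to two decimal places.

Today: 10:48–17:00 = 6 h 12 min; less 50 min break → 5 h 22 min

5.37 hours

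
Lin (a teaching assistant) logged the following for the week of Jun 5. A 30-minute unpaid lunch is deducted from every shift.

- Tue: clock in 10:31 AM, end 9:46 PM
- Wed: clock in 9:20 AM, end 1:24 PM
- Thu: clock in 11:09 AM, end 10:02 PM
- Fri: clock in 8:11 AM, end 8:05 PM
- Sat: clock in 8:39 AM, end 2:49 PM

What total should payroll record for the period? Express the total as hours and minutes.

Tue: 10:31 AM–9:46 PM = 11 h 15 min; less 30 min break → 10 h 45 min
Wed: 9:20 AM–1:24 PM = 4 h 4 min; less 30 min break → 3 h 34 min
Thu: 11:09 AM–10:02 PM = 10 h 53 min; less 30 min break → 10 h 23 min
Fri: 8:11 AM–8:05 PM = 11 h 54 min; less 30 min break → 11 h 24 min
Sat: 8:39 AM–2:49 PM = 6 h 10 min; less 30 min break → 5 h 40 min
Total: 10 h 45 min + 3 h 34 min + 10 h 23 min + 11 h 24 min + 5 h 40 min = 41 h 46 min.

41 h 46 min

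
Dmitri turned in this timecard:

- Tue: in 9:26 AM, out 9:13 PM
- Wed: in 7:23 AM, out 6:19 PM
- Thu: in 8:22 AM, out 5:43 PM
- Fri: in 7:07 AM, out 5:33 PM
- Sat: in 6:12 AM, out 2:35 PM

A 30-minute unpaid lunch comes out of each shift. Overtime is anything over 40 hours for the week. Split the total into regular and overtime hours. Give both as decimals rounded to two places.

Regular 40.00 hours, overtime 8.38 hours

Tue: 9:26 AM–9:13 PM = 11 h 47 min; less 30 min break → 11 h 17 min
Wed: 7:23 AM–6:19 PM = 10 h 56 min; less 30 min break → 10 h 26 min
Thu: 8:22 AM–5:43 PM = 9 h 21 min; less 30 min break → 8 h 51 min
Fri: 7:07 AM–5:33 PM = 10 h 26 min; less 30 min break → 9 h 56 min
Sat: 6:12 AM–2:35 PM = 8 h 23 min; less 30 min break → 7 h 53 min
Total worked: 48 h 23 min = 48.38 h.
Threshold 40 h → overtime 8 h 23 min, regular 40 h 0 min.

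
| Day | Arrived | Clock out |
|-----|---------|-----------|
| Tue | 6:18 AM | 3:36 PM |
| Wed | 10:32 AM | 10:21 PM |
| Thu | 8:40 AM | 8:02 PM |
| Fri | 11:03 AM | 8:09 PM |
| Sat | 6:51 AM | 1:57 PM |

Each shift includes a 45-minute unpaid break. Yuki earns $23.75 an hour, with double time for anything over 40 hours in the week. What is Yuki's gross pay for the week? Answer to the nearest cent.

Tue: 6:18 AM–3:36 PM = 9 h 18 min; less 45 min break → 8 h 33 min
Wed: 10:32 AM–10:21 PM = 11 h 49 min; less 45 min break → 11 h 4 min
Thu: 8:40 AM–8:02 PM = 11 h 22 min; less 45 min break → 10 h 37 min
Fri: 11:03 AM–8:09 PM = 9 h 6 min; less 45 min break → 8 h 21 min
Sat: 6:51 AM–1:57 PM = 7 h 6 min; less 45 min break → 6 h 21 min
Total worked: 44 h 56 min = 2696 min.
Regular 40 h 0 min = 2400 min at $23.75/h; overtime 4 h 56 min = 296 min at $47.50/h.
Pay = (2400 × $23.75 + 296 × $47.50) ÷ 60 = $1184.33.

$1184.33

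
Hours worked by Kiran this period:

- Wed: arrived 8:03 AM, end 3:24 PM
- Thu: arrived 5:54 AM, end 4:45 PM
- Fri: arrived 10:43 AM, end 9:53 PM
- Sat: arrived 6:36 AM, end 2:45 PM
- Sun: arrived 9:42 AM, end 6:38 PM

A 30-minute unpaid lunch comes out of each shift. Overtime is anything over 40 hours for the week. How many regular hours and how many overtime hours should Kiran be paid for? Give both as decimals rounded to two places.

Wed: 8:03 AM–3:24 PM = 7 h 21 min; less 30 min break → 6 h 51 min
Thu: 5:54 AM–4:45 PM = 10 h 51 min; less 30 min break → 10 h 21 min
Fri: 10:43 AM–9:53 PM = 11 h 10 min; less 30 min break → 10 h 40 min
Sat: 6:36 AM–2:45 PM = 8 h 9 min; less 30 min break → 7 h 39 min
Sun: 9:42 AM–6:38 PM = 8 h 56 min; less 30 min break → 8 h 26 min
Total worked: 43 h 57 min = 43.95 h.
Threshold 40 h → overtime 3 h 57 min, regular 40 h 0 min.

Regular 40.00 hours, overtime 3.95 hours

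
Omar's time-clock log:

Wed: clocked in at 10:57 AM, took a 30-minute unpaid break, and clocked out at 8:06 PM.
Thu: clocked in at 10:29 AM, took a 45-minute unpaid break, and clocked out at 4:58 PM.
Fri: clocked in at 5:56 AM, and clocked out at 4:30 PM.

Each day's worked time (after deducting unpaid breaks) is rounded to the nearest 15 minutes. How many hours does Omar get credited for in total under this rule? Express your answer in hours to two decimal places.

25.00 hours

Wed: 10:57 AM–8:06 PM = 9 h 9 min − 30 min = 8 h 39 min → rounds to 8 h 45 min
Thu: 10:29 AM–4:58 PM = 6 h 29 min − 45 min = 5 h 44 min → rounds to 5 h 45 min
Fri: 5:56 AM–4:30 PM = 10 h 34 min → rounds to 10 h 30 min
Total credited: 25 h 0 min.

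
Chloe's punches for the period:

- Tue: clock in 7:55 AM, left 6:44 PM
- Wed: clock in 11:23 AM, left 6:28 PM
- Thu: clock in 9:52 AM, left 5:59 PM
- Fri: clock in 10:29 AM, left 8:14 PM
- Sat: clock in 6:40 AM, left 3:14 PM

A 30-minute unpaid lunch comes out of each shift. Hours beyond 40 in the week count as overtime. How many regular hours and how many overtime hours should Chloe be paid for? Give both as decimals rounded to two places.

Tue: 7:55 AM–6:44 PM = 10 h 49 min; less 30 min break → 10 h 19 min
Wed: 11:23 AM–6:28 PM = 7 h 5 min; less 30 min break → 6 h 35 min
Thu: 9:52 AM–5:59 PM = 8 h 7 min; less 30 min break → 7 h 37 min
Fri: 10:29 AM–8:14 PM = 9 h 45 min; less 30 min break → 9 h 15 min
Sat: 6:40 AM–3:14 PM = 8 h 34 min; less 30 min break → 8 h 4 min
Total worked: 41 h 50 min = 41.83 h.
Threshold 40 h → overtime 1 h 50 min, regular 40 h 0 min.

Regular 40.00 hours, overtime 1.83 hours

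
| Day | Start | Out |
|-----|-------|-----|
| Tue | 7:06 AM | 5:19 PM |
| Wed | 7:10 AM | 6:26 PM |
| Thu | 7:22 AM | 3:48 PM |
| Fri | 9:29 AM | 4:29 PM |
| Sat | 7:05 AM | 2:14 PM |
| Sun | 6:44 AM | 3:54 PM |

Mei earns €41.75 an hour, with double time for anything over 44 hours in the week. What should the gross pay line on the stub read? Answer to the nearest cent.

Tue: 7:06 AM–5:19 PM = 10 h 13 min
Wed: 7:10 AM–6:26 PM = 11 h 16 min
Thu: 7:22 AM–3:48 PM = 8 h 26 min
Fri: 9:29 AM–4:29 PM = 7 h 0 min
Sat: 7:05 AM–2:14 PM = 7 h 9 min
Sun: 6:44 AM–3:54 PM = 9 h 10 min
Total worked: 53 h 14 min = 3194 min.
Regular 44 h 0 min = 2640 min at €41.75/h; overtime 9 h 14 min = 554 min at €83.50/h.
Pay = (2640 × €41.75 + 554 × €83.50) ÷ 60 = €2607.98.

€2607.98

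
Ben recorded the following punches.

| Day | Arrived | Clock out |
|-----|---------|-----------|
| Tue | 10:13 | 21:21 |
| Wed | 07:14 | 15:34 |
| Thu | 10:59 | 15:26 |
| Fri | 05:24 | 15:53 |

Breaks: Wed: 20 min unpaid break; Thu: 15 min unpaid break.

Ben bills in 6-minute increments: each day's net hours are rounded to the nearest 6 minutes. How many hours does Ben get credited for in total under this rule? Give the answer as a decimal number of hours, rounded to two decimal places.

33.80 hours

Tue: 10:13–21:21 = 11 h 8 min → rounds to 11 h 6 min
Wed: 07:14–15:34 = 8 h 20 min − 20 min = 8 h 0 min → rounds to 8 h 0 min
Thu: 10:59–15:26 = 4 h 27 min − 15 min = 4 h 12 min → rounds to 4 h 12 min
Fri: 05:24–15:53 = 10 h 29 min → rounds to 10 h 30 min
Total credited: 33 h 48 min.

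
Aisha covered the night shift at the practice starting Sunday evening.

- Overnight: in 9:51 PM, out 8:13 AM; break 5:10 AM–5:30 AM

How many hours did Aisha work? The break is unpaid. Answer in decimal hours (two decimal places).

Overnight: 9:51 PM → midnight = 2 h 9 min; midnight → 8:13 AM = 8 h 13 min; span 10 h 22 min; less 20 min break → 10 h 2 min

10.03 hours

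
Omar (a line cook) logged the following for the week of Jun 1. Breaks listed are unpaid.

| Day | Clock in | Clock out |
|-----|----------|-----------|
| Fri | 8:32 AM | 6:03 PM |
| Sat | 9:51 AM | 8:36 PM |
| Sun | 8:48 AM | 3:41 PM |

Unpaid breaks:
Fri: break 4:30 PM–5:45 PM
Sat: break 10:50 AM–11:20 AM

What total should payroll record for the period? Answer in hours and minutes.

Fri: 8:32 AM–6:03 PM = 9 h 31 min; less 75 min break → 8 h 16 min
Sat: 9:51 AM–8:36 PM = 10 h 45 min; less 30 min break → 10 h 15 min
Sun: 8:48 AM–3:41 PM = 6 h 53 min
Total: 8 h 16 min + 10 h 15 min + 6 h 53 min = 25 h 24 min.

25 h 24 min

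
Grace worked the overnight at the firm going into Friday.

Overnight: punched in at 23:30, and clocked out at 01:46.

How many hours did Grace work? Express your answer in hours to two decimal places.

Overnight: 23:30 → midnight = 0 h 30 min; midnight → 01:46 = 1 h 46 min; span 2 h 16 min

2.27 hours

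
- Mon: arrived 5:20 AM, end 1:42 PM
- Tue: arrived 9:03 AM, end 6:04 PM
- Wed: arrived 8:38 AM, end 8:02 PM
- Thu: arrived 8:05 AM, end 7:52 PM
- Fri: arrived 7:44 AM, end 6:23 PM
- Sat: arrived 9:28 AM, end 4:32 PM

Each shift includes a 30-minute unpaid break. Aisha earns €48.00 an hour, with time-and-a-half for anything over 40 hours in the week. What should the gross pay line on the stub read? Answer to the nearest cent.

Mon: 5:20 AM–1:42 PM = 8 h 22 min; less 30 min break → 7 h 52 min
Tue: 9:03 AM–6:04 PM = 9 h 1 min; less 30 min break → 8 h 31 min
Wed: 8:38 AM–8:02 PM = 11 h 24 min; less 30 min break → 10 h 54 min
Thu: 8:05 AM–7:52 PM = 11 h 47 min; less 30 min break → 11 h 17 min
Fri: 7:44 AM–6:23 PM = 10 h 39 min; less 30 min break → 10 h 9 min
Sat: 9:28 AM–4:32 PM = 7 h 4 min; less 30 min break → 6 h 34 min
Total worked: 55 h 17 min = 3317 min.
Regular 40 h 0 min = 2400 min at €48.00/h; overtime 15 h 17 min = 917 min at €72.00/h.
Pay = (2400 × €48.00 + 917 × €72.00) ÷ 60 = €3020.40.

€3020.40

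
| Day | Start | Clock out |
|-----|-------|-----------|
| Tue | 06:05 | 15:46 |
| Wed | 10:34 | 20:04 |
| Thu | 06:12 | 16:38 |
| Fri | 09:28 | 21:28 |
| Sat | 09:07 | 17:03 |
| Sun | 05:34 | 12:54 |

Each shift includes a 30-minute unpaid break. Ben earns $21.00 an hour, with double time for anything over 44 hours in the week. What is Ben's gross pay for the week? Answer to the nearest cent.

$1339.10

Tue: 06:05–15:46 = 9 h 41 min; less 30 min break → 9 h 11 min
Wed: 10:34–20:04 = 9 h 30 min; less 30 min break → 9 h 0 min
Thu: 06:12–16:38 = 10 h 26 min; less 30 min break → 9 h 56 min
Fri: 09:28–21:28 = 12 h 0 min; less 30 min break → 11 h 30 min
Sat: 09:07–17:03 = 7 h 56 min; less 30 min break → 7 h 26 min
Sun: 05:34–12:54 = 7 h 20 min; less 30 min break → 6 h 50 min
Total worked: 53 h 53 min = 3233 min.
Regular 44 h 0 min = 2640 min at $21.00/h; overtime 9 h 53 min = 593 min at $42.00/h.
Pay = (2640 × $21.00 + 593 × $42.00) ÷ 60 = $1339.10.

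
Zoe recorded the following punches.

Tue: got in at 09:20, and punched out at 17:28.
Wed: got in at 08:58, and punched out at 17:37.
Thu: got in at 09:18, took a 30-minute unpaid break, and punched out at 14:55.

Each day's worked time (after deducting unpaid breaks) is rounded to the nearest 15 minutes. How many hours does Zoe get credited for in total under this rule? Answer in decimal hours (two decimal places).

22.00 hours

Tue: 09:20–17:28 = 8 h 8 min → rounds to 8 h 15 min
Wed: 08:58–17:37 = 8 h 39 min → rounds to 8 h 45 min
Thu: 09:18–14:55 = 5 h 37 min − 30 min = 5 h 7 min → rounds to 5 h 0 min
Total credited: 22 h 0 min.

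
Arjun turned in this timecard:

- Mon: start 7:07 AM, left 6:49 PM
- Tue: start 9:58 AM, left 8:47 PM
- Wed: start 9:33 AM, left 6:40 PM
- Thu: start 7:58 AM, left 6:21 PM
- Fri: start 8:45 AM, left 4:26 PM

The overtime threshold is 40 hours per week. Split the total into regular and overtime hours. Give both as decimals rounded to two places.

Mon: 7:07 AM–6:49 PM = 11 h 42 min
Tue: 9:58 AM–8:47 PM = 10 h 49 min
Wed: 9:33 AM–6:40 PM = 9 h 7 min
Thu: 7:58 AM–6:21 PM = 10 h 23 min
Fri: 8:45 AM–4:26 PM = 7 h 41 min
Total worked: 49 h 42 min = 49.70 h.
Threshold 40 h → overtime 9 h 42 min, regular 40 h 0 min.

Regular 40.00 hours, overtime 9.70 hours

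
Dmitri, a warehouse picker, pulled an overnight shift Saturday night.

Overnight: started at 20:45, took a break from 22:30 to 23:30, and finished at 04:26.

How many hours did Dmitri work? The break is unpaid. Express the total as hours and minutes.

6 h 41 min

Overnight: 20:45 → midnight = 3 h 15 min; midnight → 04:26 = 4 h 26 min; span 7 h 41 min; less 60 min break → 6 h 41 min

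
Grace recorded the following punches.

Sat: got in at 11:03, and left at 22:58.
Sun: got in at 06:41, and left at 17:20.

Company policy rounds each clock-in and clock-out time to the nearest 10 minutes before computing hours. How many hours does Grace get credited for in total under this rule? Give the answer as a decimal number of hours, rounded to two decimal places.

22.67 hours

Sat: in 11:03→11:00, out 22:58→23:00; 12 h 0 min
Sun: in 06:41→06:40, out 17:20→17:20; 10 h 40 min
Total credited: 22 h 40 min.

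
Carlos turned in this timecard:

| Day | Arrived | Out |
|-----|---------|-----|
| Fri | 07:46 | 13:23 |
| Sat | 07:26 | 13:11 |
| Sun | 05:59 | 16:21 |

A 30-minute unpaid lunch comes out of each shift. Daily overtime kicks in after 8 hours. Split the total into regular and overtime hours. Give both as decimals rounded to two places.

Regular 18.37 hours, overtime 1.87 hours

Fri: 07:46–13:23 = 5 h 37 min; less 30 min break → 5 h 7 min
Sat: 07:26–13:11 = 5 h 45 min; less 30 min break → 5 h 15 min
Sun: 05:59–16:21 = 10 h 22 min; less 30 min break → 9 h 52 min
Fri reg 5 h 7 min / OT 0 h 0 min; Sat reg 5 h 15 min / OT 0 h 0 min; Sun reg 8 h 0 min / OT 1 h 52 min.
Totals: regular 18 h 22 min, overtime 1 h 52 min.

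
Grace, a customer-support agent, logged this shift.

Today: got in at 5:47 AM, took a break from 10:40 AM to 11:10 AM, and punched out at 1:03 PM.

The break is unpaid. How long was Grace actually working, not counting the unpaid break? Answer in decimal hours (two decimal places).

6.77 hours

Today: 5:47 AM–1:03 PM = 7 h 16 min; less 30 min break → 6 h 46 min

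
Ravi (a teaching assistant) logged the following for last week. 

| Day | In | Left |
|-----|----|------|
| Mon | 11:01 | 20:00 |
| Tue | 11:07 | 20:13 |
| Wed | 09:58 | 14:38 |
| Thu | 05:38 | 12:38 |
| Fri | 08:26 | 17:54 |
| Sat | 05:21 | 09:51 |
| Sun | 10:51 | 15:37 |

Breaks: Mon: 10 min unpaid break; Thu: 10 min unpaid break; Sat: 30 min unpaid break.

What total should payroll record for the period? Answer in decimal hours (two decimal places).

47.65 hours

Mon: 11:01–20:00 = 8 h 59 min; less 10 min break → 8 h 49 min
Tue: 11:07–20:13 = 9 h 6 min
Wed: 09:58–14:38 = 4 h 40 min
Thu: 05:38–12:38 = 7 h 0 min; less 10 min break → 6 h 50 min
Fri: 08:26–17:54 = 9 h 28 min
Sat: 05:21–09:51 = 4 h 30 min; less 30 min break → 4 h 0 min
Sun: 10:51–15:37 = 4 h 46 min
Total: 8 h 49 min + 9 h 6 min + 4 h 40 min + 6 h 50 min + 9 h 28 min + 4 h 0 min + 4 h 46 min = 47 h 39 min.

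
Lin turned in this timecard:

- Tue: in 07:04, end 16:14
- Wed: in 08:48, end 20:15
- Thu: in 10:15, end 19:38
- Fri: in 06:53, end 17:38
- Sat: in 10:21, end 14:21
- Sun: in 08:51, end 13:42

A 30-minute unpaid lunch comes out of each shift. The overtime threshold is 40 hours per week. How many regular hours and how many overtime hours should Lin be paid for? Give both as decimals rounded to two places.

Tue: 07:04–16:14 = 9 h 10 min; less 30 min break → 8 h 40 min
Wed: 08:48–20:15 = 11 h 27 min; less 30 min break → 10 h 57 min
Thu: 10:15–19:38 = 9 h 23 min; less 30 min break → 8 h 53 min
Fri: 06:53–17:38 = 10 h 45 min; less 30 min break → 10 h 15 min
Sat: 10:21–14:21 = 4 h 0 min; less 30 min break → 3 h 30 min
Sun: 08:51–13:42 = 4 h 51 min; less 30 min break → 4 h 21 min
Total worked: 46 h 36 min = 46.60 h.
Threshold 40 h → overtime 6 h 36 min, regular 40 h 0 min.

Regular 40.00 hours, overtime 6.60 hours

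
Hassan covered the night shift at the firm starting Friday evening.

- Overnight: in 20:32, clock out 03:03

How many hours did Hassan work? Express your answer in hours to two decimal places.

6.52 hours

Overnight: 20:32 → midnight = 3 h 28 min; midnight → 03:03 = 3 h 3 min; span 6 h 31 min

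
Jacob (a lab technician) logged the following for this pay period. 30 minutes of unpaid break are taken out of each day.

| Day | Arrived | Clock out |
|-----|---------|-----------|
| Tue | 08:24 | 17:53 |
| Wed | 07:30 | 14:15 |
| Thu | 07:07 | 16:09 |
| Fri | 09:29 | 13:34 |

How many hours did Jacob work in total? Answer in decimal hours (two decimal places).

Tue: 08:24–17:53 = 9 h 29 min; less 30 min break → 8 h 59 min
Wed: 07:30–14:15 = 6 h 45 min; less 30 min break → 6 h 15 min
Thu: 07:07–16:09 = 9 h 2 min; less 30 min break → 8 h 32 min
Fri: 09:29–13:34 = 4 h 5 min; less 30 min break → 3 h 35 min
Total: 8 h 59 min + 6 h 15 min + 8 h 32 min + 3 h 35 min = 27 h 21 min.

27.35 hours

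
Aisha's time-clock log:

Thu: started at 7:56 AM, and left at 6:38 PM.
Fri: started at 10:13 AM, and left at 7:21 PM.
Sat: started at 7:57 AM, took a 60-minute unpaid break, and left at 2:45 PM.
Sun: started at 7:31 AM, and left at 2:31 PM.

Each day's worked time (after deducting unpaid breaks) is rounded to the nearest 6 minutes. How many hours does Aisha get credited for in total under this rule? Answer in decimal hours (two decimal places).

Thu: 7:56 AM–6:38 PM = 10 h 42 min → rounds to 10 h 42 min
Fri: 10:13 AM–7:21 PM = 9 h 8 min → rounds to 9 h 6 min
Sat: 7:57 AM–2:45 PM = 6 h 48 min − 60 min = 5 h 48 min → rounds to 5 h 48 min
Sun: 7:31 AM–2:31 PM = 7 h 0 min → rounds to 7 h 0 min
Total credited: 32 h 36 min.

32.60 hours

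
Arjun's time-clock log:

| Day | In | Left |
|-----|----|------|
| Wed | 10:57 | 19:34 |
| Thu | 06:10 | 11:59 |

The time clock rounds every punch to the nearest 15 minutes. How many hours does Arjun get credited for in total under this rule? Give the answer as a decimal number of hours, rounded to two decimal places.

14.25 hours

Wed: in 10:57→11:00, out 19:34→19:30; 8 h 30 min
Thu: in 06:10→06:15, out 11:59→12:00; 5 h 45 min
Total credited: 14 h 15 min.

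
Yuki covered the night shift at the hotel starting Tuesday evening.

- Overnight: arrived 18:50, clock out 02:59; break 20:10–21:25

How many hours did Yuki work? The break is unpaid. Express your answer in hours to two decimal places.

6.90 hours

Overnight: 18:50 → midnight = 5 h 10 min; midnight → 02:59 = 2 h 59 min; span 8 h 9 min; less 75 min break → 6 h 54 min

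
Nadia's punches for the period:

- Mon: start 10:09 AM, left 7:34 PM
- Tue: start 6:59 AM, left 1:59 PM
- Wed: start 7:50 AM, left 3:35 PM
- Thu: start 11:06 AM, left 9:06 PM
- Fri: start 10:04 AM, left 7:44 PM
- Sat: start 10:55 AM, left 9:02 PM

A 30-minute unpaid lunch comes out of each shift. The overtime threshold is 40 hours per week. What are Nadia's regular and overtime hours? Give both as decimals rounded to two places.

Regular 40.00 hours, overtime 10.95 hours

Mon: 10:09 AM–7:34 PM = 9 h 25 min; less 30 min break → 8 h 55 min
Tue: 6:59 AM–1:59 PM = 7 h 0 min; less 30 min break → 6 h 30 min
Wed: 7:50 AM–3:35 PM = 7 h 45 min; less 30 min break → 7 h 15 min
Thu: 11:06 AM–9:06 PM = 10 h 0 min; less 30 min break → 9 h 30 min
Fri: 10:04 AM–7:44 PM = 9 h 40 min; less 30 min break → 9 h 10 min
Sat: 10:55 AM–9:02 PM = 10 h 7 min; less 30 min break → 9 h 37 min
Total worked: 50 h 57 min = 50.95 h.
Threshold 40 h → overtime 10 h 57 min, regular 40 h 0 min.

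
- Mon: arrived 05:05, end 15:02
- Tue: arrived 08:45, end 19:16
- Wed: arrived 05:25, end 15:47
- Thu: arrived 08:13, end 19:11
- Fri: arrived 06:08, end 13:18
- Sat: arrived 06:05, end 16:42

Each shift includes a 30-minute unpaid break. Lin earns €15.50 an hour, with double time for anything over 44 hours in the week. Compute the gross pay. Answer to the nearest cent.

€1072.08

Mon: 05:05–15:02 = 9 h 57 min; less 30 min break → 9 h 27 min
Tue: 08:45–19:16 = 10 h 31 min; less 30 min break → 10 h 1 min
Wed: 05:25–15:47 = 10 h 22 min; less 30 min break → 9 h 52 min
Thu: 08:13–19:11 = 10 h 58 min; less 30 min break → 10 h 28 min
Fri: 06:08–13:18 = 7 h 10 min; less 30 min break → 6 h 40 min
Sat: 06:05–16:42 = 10 h 37 min; less 30 min break → 10 h 7 min
Total worked: 56 h 35 min = 3395 min.
Regular 44 h 0 min = 2640 min at €15.50/h; overtime 12 h 35 min = 755 min at €31.00/h.
Pay = (2640 × €15.50 + 755 × €31.00) ÷ 60 = €1072.08.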